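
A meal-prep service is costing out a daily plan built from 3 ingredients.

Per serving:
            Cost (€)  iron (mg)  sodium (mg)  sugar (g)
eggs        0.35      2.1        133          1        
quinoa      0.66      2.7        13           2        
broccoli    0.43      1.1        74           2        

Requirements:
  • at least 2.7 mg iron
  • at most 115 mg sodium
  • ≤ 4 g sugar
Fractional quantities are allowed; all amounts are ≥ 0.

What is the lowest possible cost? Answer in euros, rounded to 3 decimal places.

Let x1 = servings of eggs, x2 = servings of quinoa, x3 = servings of broccoli.
Minimize 0.35x1 + 0.66x2 + 0.43x3 s.t.:
  2.1x1 + 2.7x2 + 1.1x3 ≥ 2.7   (iron)
  133x1 + 13x2 + 74x3 ≤ 115   (sodium)
  1x1 + 2x2 + 2x3 ≤ 4   (sugar)
  x1, x2, x3 ≥ 0.
At the optimum only eggs, quinoa are positive (broccoli = 0). Binding constraints: iron and sodium.
So eggs = 0.83 servings, quinoa = 0.3544 servings.
Hence cost = 0.35·0.83 + 0.66·0.3544 = €0.52440.

€0.524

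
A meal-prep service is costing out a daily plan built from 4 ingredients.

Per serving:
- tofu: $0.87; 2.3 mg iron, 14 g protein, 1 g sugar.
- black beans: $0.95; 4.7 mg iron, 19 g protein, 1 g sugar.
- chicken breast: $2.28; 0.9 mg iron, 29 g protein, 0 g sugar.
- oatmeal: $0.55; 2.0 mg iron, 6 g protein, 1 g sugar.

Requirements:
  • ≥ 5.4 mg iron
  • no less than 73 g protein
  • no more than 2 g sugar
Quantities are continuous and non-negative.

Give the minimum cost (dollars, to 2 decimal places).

This is a linear program. Let x1 = servings of tofu, x2 = servings of black beans, x3 = servings of chicken breast, x4 = servings of oatmeal.
min 0.87x1 + 0.95x2 + 2.28x3 + 0.55x4 with:
  2.3x1 + 4.7x2 + 0.9x3 + 2x4 ≥ 5.4   (iron)
  14x1 + 19x2 + 29x3 + 6x4 ≥ 73   (protein)
  1x1 + 1x2 + 1x4 ≤ 2   (sugar)
  x1, x2, x3, x4 ≥ 0.
The optimal basis is {black beans, chicken breast}; tofu, oatmeal drop out. Binding constraints: protein and sugar.
That vertex is x2 = 2, x3 = 1.207.
Total cost: 0.95·2 + 2.28·1.207 = 4.6520.

$4.65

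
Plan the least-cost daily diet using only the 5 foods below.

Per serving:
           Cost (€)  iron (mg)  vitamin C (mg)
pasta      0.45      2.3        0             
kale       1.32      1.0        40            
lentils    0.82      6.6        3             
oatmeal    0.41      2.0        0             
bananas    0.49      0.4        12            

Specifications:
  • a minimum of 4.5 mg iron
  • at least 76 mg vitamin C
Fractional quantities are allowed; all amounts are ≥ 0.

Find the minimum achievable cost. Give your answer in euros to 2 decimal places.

Set it up as a linear program. Let x1 = servings of pasta, x2 = servings of kale, x3 = servings of lentils, x4 = servings of oatmeal, x5 = servings of bananas.
min 0.45x1 + 1.32x2 + 0.82x3 + 0.41x4 + 0.49x5 with:
  2.3x1 + 1x2 + 6.6x3 + 2x4 + 0.4x5 ≥ 4.5   (iron)
  40x2 + 3x3 + 12x5 ≥ 76   (vitamin C)
  x1, x2, x3, x4, x5 ≥ 0.
The minimum-cost mix takes nothing from pasta, oatmeal, bananas — only kale, lentils. There the iron and vitamin C constraints are tight.
That vertex is x2 = 1.87, x3 = 0.3985.
Objective = 1.32·1.87 + 0.82·0.3985 = 2.7952.

€2.80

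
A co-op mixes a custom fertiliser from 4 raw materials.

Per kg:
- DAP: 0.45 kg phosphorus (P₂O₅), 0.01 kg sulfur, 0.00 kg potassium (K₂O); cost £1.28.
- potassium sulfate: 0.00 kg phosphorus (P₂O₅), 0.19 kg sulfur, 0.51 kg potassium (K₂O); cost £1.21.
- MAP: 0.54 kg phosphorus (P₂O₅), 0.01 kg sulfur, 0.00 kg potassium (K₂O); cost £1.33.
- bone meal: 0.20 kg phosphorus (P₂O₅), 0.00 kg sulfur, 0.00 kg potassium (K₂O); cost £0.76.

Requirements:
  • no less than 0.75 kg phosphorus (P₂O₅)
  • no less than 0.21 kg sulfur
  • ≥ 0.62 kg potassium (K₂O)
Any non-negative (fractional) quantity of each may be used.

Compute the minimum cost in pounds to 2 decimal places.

Set it up as a linear program. Let x1 = kg of DAP, x2 = kg of potassium sulfate, x3 = kg of MAP, x4 = kg of bone meal.
Minimize 1.28x1 + 1.21x2 + 1.33x3 + 0.76x4 with:
  0.45x1 + 0.54x3 + 0.2x4 ≥ 0.75   (phosphorus (P₂O₅))
  0.01x1 + 0.19x2 + 0.01x3 ≥ 0.21   (sulfur)
  0.51x2 ≥ 0.62   (potassium (K₂O))
  x1, x2, x3, x4 ≥ 0.
The cheapest feasible vertex uses only potassium sulfate, MAP; DAP, bone meal are not used. There the phosphorus (P₂O₅) and potassium (K₂O) constraints are tight.
So potassium sulfate = 1.216 kg, MAP = 1.389 kg.
Hence cost = 1.21·1.216 + 1.33·1.389 = £3.3187.

£3.32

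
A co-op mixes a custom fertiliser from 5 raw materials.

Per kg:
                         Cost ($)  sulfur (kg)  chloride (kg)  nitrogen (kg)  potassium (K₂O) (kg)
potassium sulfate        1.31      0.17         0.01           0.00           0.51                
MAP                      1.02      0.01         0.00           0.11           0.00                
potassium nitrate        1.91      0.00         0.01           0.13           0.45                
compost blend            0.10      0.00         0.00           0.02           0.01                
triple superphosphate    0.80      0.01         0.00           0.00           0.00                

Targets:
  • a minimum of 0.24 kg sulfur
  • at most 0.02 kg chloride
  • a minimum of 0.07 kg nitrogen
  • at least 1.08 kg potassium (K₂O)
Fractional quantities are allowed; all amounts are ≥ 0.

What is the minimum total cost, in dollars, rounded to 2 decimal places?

$3.22

Set it up as a linear program. Let x1 = kg of potassium sulfate, x2 = kg of MAP, x3 = kg of potassium nitrate, x4 = kg of compost blend, x5 = kg of triple superphosphate.
min 1.31x1 + 1.02x2 + 1.91x3 + 0.1x4 + 0.8x5 with:
  0.17x1 + 0.01x2 + 0.01x5 ≥ 0.24   (sulfur)
  0.01x1 + 0.01x3 ≤ 0.02   (chloride)
  0.11x2 + 0.13x3 + 0.02x4 ≥ 0.07   (nitrogen)
  0.51x1 + 0.45x3 + 0.01x4 ≥ 1.08   (potassium (K₂O))
  x1, x2, x3, x4, x5 ≥ 0.
At the optimum only potassium sulfate, compost blend are positive (MAP, potassium nitrate, triple superphosphate = 0). Binding constraints: chloride and potassium (K₂O).
That vertex is x1 = 2, x4 = 6.
Objective = 1.31·2 + 0.1·6 = 3.2200.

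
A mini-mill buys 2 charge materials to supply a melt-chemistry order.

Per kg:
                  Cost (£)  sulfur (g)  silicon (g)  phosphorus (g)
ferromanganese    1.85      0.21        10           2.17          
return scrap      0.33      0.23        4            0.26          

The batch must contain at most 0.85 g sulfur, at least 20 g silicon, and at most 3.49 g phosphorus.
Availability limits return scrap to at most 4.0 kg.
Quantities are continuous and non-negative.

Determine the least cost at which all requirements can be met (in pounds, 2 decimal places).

£2.49

This is a linear program. Let x1 = kg of ferromanganese, x2 = kg of return scrap.
Minimise 1.85x1 + 0.33x2 s.t.:
  0.21x1 + 0.23x2 ≤ 0.85   (sulfur)
  10x1 + 4x2 ≥ 20   (silicon)
  2.17x1 + 0.26x2 ≤ 3.49   (phosphorus)
  x2 ≤ 4
  x1, x2 ≥ 0.
Both inputs are positive at the optimum. The sulfur and silicon requirements are met with equality.
Optimal quantities: ferromanganese = 0.8219 kg, return scrap = 2.945 kg.
Objective = 1.85·0.8219 + 0.33·2.945 = 2.4924.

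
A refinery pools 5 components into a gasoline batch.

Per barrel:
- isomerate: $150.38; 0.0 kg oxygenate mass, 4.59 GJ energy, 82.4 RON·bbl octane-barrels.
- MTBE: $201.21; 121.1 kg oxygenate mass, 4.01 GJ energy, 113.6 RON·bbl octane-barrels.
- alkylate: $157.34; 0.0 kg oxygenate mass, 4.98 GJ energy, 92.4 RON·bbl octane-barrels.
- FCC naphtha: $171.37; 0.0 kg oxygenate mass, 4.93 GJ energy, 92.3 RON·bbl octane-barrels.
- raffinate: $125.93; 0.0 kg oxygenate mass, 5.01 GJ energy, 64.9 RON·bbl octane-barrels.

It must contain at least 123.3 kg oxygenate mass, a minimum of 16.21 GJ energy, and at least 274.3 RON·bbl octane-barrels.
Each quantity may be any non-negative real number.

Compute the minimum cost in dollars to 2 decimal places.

This is a linear program. Let x1 = barrels of isomerate, x2 = barrels of MTBE, x3 = barrels of alkylate, x4 = barrels of FCC naphtha, x5 = barrels of raffinate.
Minimise 150.38x1 + 201.21x2 + 157.34x3 + 171.37x4 + 125.93x5 subject to:
  121.1x2 ≥ 123.3   (oxygenate mass)
  4.59x1 + 4.01x2 + 4.98x3 + 4.93x4 + 5.01x5 ≥ 16.21   (energy)
  82.4x1 + 113.6x2 + 92.4x3 + 92.3x4 + 64.9x5 ≥ 274.3   (octane-barrels)
  x1, x2, x3, x4, x5 ≥ 0.
The cheapest feasible vertex uses only MTBE, alkylate, raffinate; isomerate, FCC naphtha are not used. There the oxygenate mass, energy, octane-barrels constraints are tight.
Optimal quantities: MTBE = 1.018 barrels, alkylate = 0.05522 barrels, raffinate = 2.366 barrels.
Objective = 201.21·1.018 + 157.34·0.05522 + 125.93·2.366 = 511.4705.

$511.47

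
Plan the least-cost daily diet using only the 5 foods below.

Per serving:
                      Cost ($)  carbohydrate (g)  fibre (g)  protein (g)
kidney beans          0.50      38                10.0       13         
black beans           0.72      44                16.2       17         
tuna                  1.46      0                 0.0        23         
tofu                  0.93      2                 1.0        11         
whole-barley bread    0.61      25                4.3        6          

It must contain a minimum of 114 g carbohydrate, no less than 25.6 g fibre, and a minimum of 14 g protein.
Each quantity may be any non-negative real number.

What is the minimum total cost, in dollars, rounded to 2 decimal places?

$1.50

Let x1 = servings of kidney beans, x2 = servings of black beans, x3 = servings of tuna, x4 = servings of tofu, x5 = servings of whole-barley bread.
Minimize 0.5x1 + 0.72x2 + 1.46x3 + 0.93x4 + 0.61x5 s.t.:
  38x1 + 44x2 + 2x4 + 25x5 ≥ 114   (carbohydrate)
  10x1 + 16.2x2 + 1x4 + 4.3x5 ≥ 25.6   (fibre)
  13x1 + 17x2 + 23x3 + 11x4 + 6x5 ≥ 14   (protein)
  x1, x2, x3, x4, x5 ≥ 0.
The optimal basis is {kidney beans}; black beans, tuna, tofu, whole-barley bread drop out. The carbohydrate requirement is met with equality.
Optimal quantities: kidney beans = 3 servings.
Cost = 0.5·3 = 1.5000.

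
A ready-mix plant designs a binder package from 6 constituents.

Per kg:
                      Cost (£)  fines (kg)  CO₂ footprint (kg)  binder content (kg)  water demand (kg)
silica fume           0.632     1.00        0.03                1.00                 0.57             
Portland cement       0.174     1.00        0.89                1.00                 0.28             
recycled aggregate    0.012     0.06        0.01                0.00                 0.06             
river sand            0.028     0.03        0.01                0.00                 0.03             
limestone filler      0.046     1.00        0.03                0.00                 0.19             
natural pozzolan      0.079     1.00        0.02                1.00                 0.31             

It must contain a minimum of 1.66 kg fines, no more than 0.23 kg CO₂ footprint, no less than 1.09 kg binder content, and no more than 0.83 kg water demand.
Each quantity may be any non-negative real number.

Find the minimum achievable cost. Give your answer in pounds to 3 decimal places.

This is a linear program. Let x1 = kg of silica fume, x2 = kg of Portland cement, x3 = kg of recycled aggregate, x4 = kg of river sand, x5 = kg of limestone filler, x6 = kg of natural pozzolan.
Minimise 0.632x1 + 0.174x2 + 0.012x3 + 0.028x4 + 0.046x5 + 0.079x6 subject to:
  1x1 + 1x2 + 0.06x3 + 0.03x4 + 1x5 + 1x6 ≥ 1.66   (fines)
  0.03x1 + 0.89x2 + 0.01x3 + 0.01x4 + 0.03x5 + 0.02x6 ≤ 0.23   (CO₂ footprint)
  1x1 + 1x2 + 1x6 ≥ 1.09   (binder content)
  0.57x1 + 0.28x2 + 0.06x3 + 0.03x4 + 0.19x5 + 0.31x6 ≤ 0.83   (water demand)
  x1, x2, x3, x4, x5, x6 ≥ 0.
At the optimum only limestone filler, natural pozzolan are positive (silica fume, Portland cement, recycled aggregate, river sand = 0). Binding constraints: fines and binder content.
That vertex is x5 = 0.57, x6 = 1.09.
Cost = 0.046·0.57 + 0.079·1.09 = 0.11233.

£0.112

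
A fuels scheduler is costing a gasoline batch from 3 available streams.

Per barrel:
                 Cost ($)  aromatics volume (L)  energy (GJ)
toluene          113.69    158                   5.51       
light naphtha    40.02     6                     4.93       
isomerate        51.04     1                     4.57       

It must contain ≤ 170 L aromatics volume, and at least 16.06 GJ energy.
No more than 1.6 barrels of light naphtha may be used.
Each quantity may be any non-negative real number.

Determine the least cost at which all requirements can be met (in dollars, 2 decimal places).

Set it up as a linear program. Let x1 = barrels of toluene, x2 = barrels of light naphtha, x3 = barrels of isomerate.
Minimize 113.69x1 + 40.02x2 + 51.04x3 with:
  158x1 + 6x2 + 1x3 ≤ 170   (aromatics volume)
  5.51x1 + 4.93x2 + 4.57x3 ≥ 16.06   (energy)
  x2 ≤ 1.6
  x1, x2, x3 ≥ 0.
The minimum-cost mix takes nothing from toluene — only light naphtha, isomerate. Binding constraints: energy and the light naphtha cap.
Optimal quantities: light naphtha = 1.6 barrels, isomerate = 1.7882 barrels.
Hence cost = 40.02·1.6 + 51.04·1.7882 = $155.3017.

$155.30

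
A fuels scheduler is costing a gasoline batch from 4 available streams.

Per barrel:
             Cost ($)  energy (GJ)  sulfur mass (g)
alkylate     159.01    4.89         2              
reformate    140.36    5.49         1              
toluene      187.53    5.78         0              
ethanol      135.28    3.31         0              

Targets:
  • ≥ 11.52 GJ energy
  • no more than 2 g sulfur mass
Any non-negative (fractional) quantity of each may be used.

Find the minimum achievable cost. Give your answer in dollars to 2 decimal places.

$298.24

Let x1 = barrels of alkylate, x2 = barrels of reformate, x3 = barrels of toluene, x4 = barrels of ethanol.
Minimise 159.01x1 + 140.36x2 + 187.53x3 + 135.28x4 s.t.:
  4.89x1 + 5.49x2 + 5.78x3 + 3.31x4 ≥ 11.52   (energy)
  2x1 + 1x2 ≤ 2   (sulfur mass)
  x1, x2, x3, x4 ≥ 0.
The cheapest feasible vertex uses only reformate, toluene; alkylate, ethanol are not used. There the energy and sulfur mass constraints are tight.
Optimal quantities: reformate = 2 barrels, toluene = 0.09343 barrels.
Total cost: 140.36·2 + 187.53·0.09343 = 298.2409.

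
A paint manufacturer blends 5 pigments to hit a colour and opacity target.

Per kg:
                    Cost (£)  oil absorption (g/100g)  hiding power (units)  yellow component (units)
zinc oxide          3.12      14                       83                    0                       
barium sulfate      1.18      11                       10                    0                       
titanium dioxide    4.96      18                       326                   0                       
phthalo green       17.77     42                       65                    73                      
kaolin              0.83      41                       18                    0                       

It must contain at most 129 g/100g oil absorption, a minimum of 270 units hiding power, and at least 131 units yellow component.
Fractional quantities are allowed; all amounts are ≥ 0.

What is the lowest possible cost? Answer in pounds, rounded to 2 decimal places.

£34.22

Treat it as an LP. Let x1 = kg of zinc oxide, x2 = kg of barium sulfate, x3 = kg of titanium dioxide, x4 = kg of phthalo green, x5 = kg of kaolin.
Minimize 3.12x1 + 1.18x2 + 4.96x3 + 17.77x4 + 0.83x5 s.t.:
  14x1 + 11x2 + 18x3 + 42x4 + 41x5 ≤ 129   (oil absorption)
  83x1 + 10x2 + 326x3 + 65x4 + 18x5 ≥ 270   (hiding power)
  73x4 ≥ 131   (yellow component)
  x1, x2, x3, x4, x5 ≥ 0.
The optimal basis is {titanium dioxide, phthalo green}; zinc oxide, barium sulfate, kaolin drop out. Binding constraints: hiding power and yellow component.
That vertex is x3 = 0.47042, x4 = 1.7945.
Cost = 4.96·0.47042 + 17.77·1.7945 = 34.2215.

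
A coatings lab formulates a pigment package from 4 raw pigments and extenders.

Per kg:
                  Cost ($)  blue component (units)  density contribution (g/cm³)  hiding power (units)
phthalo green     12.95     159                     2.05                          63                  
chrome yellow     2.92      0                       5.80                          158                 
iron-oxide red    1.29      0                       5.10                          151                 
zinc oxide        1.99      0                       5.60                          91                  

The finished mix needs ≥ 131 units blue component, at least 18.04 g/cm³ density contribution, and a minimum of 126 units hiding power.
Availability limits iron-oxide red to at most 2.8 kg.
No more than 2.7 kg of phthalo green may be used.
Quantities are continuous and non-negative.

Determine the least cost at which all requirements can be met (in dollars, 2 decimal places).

This is a linear program. Let x1 = kg of phthalo green, x2 = kg of chrome yellow, x3 = kg of iron-oxide red, x4 = kg of zinc oxide.
Minimise 12.95x1 + 2.92x2 + 1.29x3 + 1.99x4 s.t.:
  159x1 ≥ 131   (blue component)
  2.05x1 + 5.8x2 + 5.1x3 + 5.6x4 ≥ 18.04   (density contribution)
  63x1 + 158x2 + 151x3 + 91x4 ≥ 126   (hiding power)
  x3 ≤ 2.8
  x1 ≤ 2.7
  x1, x2, x3, x4 ≥ 0.
The minimum-cost mix takes nothing from chrome yellow — only phthalo green, iron-oxide red, zinc oxide. There the blue component, density contribution, the iron-oxide red cap constraints are tight.
So phthalo green = 0.8239 kg, iron-oxide red = 2.8 kg, zinc oxide = 0.3698 kg.
Hence cost = 12.95·0.8239 + 1.29·2.8 + 1.99·0.3698 = $15.0174.

$15.02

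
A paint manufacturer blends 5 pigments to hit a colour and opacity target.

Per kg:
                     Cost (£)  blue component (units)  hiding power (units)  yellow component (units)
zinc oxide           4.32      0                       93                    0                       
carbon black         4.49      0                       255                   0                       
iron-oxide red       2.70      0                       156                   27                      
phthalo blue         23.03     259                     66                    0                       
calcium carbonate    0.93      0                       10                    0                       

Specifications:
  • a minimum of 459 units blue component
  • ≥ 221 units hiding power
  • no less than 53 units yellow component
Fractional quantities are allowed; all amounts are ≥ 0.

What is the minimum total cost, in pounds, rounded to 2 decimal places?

£46.11

Set it up as a linear program. Let x1 = kg of zinc oxide, x2 = kg of carbon black, x3 = kg of iron-oxide red, x4 = kg of phthalo blue, x5 = kg of calcium carbonate.
Minimise 4.32x1 + 4.49x2 + 2.7x3 + 23.03x4 + 0.93x5 s.t.:
  259x4 ≥ 459   (blue component)
  93x1 + 255x2 + 156x3 + 66x4 + 10x5 ≥ 221   (hiding power)
  27x3 ≥ 53   (yellow component)
  x1, x2, x3, x4, x5 ≥ 0.
At the optimum only iron-oxide red, phthalo blue are positive (zinc oxide, carbon black, calcium carbonate = 0). The blue component and yellow component requirements are met with equality.
Solving gives x3 = 1.963, x4 = 1.772.
Cost = 2.7·1.963 + 23.03·1.772 = 46.1093.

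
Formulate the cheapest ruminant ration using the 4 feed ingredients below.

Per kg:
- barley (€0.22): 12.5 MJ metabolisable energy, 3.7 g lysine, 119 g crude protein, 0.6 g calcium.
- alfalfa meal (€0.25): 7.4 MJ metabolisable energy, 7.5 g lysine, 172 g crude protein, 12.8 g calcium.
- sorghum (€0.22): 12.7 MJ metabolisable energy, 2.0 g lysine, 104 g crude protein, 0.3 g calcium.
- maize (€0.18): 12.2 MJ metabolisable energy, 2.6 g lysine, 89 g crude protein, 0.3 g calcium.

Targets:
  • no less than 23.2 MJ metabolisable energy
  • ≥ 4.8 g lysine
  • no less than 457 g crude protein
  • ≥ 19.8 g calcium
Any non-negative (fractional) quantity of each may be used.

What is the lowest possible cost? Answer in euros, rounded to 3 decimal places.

€0.686

Treat it as an LP. Let x1 = kg of barley, x2 = kg of alfalfa meal, x3 = kg of sorghum, x4 = kg of maize.
Minimise 0.22x1 + 0.25x2 + 0.22x3 + 0.18x4 subject to:
  12.5x1 + 7.4x2 + 12.7x3 + 12.2x4 ≥ 23.2   (metabolisable energy)
  3.7x1 + 7.5x2 + 2x3 + 2.6x4 ≥ 4.8   (lysine)
  119x1 + 172x2 + 104x3 + 89x4 ≥ 457   (crude protein)
  0.6x1 + 12.8x2 + 0.3x3 + 0.3x4 ≥ 19.8   (calcium)
  x1, x2, x3, x4 ≥ 0.
The optimal basis is {alfalfa meal, maize}; barley, sorghum drop out. Binding constraints: metabolisable energy and crude protein.
Solving gives x2 = 2.438, x4 = 0.4227.
Hence cost = 0.25·2.438 + 0.18·0.4227 = €0.68559.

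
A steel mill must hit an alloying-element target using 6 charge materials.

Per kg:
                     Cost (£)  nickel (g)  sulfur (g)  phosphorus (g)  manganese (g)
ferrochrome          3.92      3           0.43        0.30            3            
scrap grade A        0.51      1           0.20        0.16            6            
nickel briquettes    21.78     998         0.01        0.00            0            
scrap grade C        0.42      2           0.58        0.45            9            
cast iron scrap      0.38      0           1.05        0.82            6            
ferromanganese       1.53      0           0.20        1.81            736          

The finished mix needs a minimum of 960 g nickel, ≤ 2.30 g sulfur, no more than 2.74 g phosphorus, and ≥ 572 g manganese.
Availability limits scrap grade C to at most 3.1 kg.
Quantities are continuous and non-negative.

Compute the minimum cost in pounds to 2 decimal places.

£22.14

This is a linear program. Let x1 = kg of ferrochrome, x2 = kg of scrap grade A, x3 = kg of nickel briquettes, x4 = kg of scrap grade C, x5 = kg of cast iron scrap, x6 = kg of ferromanganese.
Minimize 3.92x1 + 0.51x2 + 21.78x3 + 0.42x4 + 0.38x5 + 1.53x6 s.t.:
  3x1 + 1x2 + 998x3 + 2x4 ≥ 960   (nickel)
  0.43x1 + 0.2x2 + 0.01x3 + 0.58x4 + 1.05x5 + 0.2x6 ≤ 2.3   (sulfur)
  0.3x1 + 0.16x2 + 0.45x4 + 0.82x5 + 1.81x6 ≤ 2.74   (phosphorus)
  3x1 + 6x2 + 9x4 + 6x5 + 736x6 ≥ 572   (manganese)
  x4 ≤ 3.1
  x1, x2, x3, x4, x5, x6 ≥ 0.
The optimal basis is {nickel briquettes, ferromanganese}; ferrochrome, scrap grade A, scrap grade C, cast iron scrap drop out. Binding constraints: nickel and manganese.
Solving gives x3 = 0.9619, x6 = 0.7772.
Hence cost = 21.78·0.9619 + 1.53·0.7772 = £22.1393.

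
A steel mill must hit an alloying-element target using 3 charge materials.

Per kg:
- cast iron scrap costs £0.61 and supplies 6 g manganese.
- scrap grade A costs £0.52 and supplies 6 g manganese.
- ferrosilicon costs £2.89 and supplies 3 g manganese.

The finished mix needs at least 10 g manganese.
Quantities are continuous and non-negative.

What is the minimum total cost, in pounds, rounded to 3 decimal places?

Set it up as a linear program. Let x1 = kg of cast iron scrap, x2 = kg of scrap grade A, x3 = kg of ferrosilicon.
Minimise 0.61x1 + 0.52x2 + 2.89x3 s.t.:
  6x1 + 6x2 + 3x3 ≥ 10   (manganese)
  x1, x2, x3 ≥ 0.
The minimum-cost mix takes nothing from cast iron scrap, ferrosilicon — only scrap grade A. The manganese requirement is met with equality.
So scrap grade A = 1.667 kg.
Total cost: 0.52·1.667 = 0.86684.

£0.867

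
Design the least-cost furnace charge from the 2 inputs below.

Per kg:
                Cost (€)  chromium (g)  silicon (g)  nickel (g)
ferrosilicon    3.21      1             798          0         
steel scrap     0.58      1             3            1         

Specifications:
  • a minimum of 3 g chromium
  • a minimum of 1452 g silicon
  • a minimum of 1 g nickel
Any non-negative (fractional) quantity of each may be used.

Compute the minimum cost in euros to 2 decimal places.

Treat it as an LP. Let x1 = kg of ferrosilicon, x2 = kg of steel scrap.
min 3.21x1 + 0.58x2 s.t.:
  1x1 + 1x2 ≥ 3   (chromium)
  798x1 + 3x2 ≥ 1452   (silicon)
  1x2 ≥ 1   (nickel)
  x1, x2 ≥ 0.
Both inputs are positive at the optimum. There the chromium and silicon constraints are tight.
That vertex is x1 = 1.815, x2 = 1.185.
Objective = 3.21·1.815 + 0.58·1.185 = 6.5135.

€6.51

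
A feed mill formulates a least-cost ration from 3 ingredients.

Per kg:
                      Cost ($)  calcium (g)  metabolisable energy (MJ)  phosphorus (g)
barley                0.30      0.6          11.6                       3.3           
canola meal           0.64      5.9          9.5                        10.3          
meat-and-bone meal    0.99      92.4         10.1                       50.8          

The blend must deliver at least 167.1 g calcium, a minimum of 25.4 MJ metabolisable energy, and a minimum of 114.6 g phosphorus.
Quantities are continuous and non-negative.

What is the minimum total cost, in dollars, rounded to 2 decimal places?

Let x1 = kg of barley, x2 = kg of canola meal, x3 = kg of meat-and-bone meal.
Minimise 0.3x1 + 0.64x2 + 0.99x3 subject to:
  0.6x1 + 5.9x2 + 92.4x3 ≥ 167.1   (calcium)
  11.6x1 + 9.5x2 + 10.1x3 ≥ 25.4   (metabolisable energy)
  3.3x1 + 10.3x2 + 50.8x3 ≥ 114.6   (phosphorus)
  x1, x2, x3 ≥ 0.
The minimum-cost mix takes nothing from canola meal — only barley, meat-and-bone meal. There the metabolisable energy and phosphorus constraints are tight.
So barley = 0.239 kg, meat-and-bone meal = 2.24 kg.
Hence cost = 0.3·0.239 + 0.99·2.24 = $2.2893.

$2.29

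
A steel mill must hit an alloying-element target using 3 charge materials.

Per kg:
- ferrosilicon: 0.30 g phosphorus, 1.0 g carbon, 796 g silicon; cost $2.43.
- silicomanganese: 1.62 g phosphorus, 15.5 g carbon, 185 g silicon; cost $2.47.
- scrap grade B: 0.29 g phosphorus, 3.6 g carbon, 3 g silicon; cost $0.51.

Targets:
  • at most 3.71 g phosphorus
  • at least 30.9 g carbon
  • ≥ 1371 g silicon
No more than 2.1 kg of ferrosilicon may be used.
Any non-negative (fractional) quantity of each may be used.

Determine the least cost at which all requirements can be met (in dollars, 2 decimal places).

This is a linear program. Let x1 = kg of ferrosilicon, x2 = kg of silicomanganese, x3 = kg of scrap grade B.
Minimise 2.43x1 + 2.47x2 + 0.51x3 with:
  0.3x1 + 1.62x2 + 0.29x3 ≤ 3.71   (phosphorus)
  1x1 + 15.5x2 + 3.6x3 ≥ 30.9   (carbon)
  796x1 + 185x2 + 3x3 ≥ 1371   (silicon)
  x1 ≤ 2.1
  x1, x2, x3 ≥ 0.
At the optimum only ferrosilicon, silicomanganese are positive (scrap grade B = 0). Binding constraints: carbon and silicon.
Solving gives x1 = 1.278, x2 = 1.911.
Total cost: 2.43·1.278 + 2.47·1.911 = 7.8257.

$7.83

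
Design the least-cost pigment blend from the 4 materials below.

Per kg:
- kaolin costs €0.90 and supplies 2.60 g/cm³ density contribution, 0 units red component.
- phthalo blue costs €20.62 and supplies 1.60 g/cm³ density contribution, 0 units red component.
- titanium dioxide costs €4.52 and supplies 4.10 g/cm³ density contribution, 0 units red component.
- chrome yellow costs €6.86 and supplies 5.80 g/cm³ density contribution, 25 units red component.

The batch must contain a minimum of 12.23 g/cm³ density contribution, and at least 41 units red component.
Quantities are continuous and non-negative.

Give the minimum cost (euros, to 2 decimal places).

€12.19

Let x1 = kg of kaolin, x2 = kg of phthalo blue, x3 = kg of titanium dioxide, x4 = kg of chrome yellow.
Minimize 0.9x1 + 20.62x2 + 4.52x3 + 6.86x4 subject to:
  2.6x1 + 1.6x2 + 4.1x3 + 5.8x4 ≥ 12.23   (density contribution)
  25x4 ≥ 41   (red component)
  x1, x2, x3, x4 ≥ 0.
The minimum-cost mix takes nothing from phthalo blue, titanium dioxide — only kaolin, chrome yellow. There the density contribution and red component constraints are tight.
Optimal quantities: kaolin = 1.045 kg, chrome yellow = 1.64 kg.
Hence cost = 0.9·1.045 + 6.86·1.64 = €12.1909.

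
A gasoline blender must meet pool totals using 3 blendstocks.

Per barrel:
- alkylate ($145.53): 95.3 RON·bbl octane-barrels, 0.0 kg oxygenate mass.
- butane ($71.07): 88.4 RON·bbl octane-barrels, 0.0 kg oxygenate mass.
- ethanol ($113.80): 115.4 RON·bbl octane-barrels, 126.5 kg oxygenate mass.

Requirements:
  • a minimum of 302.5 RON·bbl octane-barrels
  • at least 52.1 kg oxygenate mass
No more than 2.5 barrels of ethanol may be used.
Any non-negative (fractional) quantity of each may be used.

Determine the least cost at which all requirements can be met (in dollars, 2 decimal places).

$251.86

Let x1 = barrels of alkylate, x2 = barrels of butane, x3 = barrels of ethanol.
min 145.53x1 + 71.07x2 + 113.8x3 s.t.:
  95.3x1 + 88.4x2 + 115.4x3 ≥ 302.5   (octane-barrels)
  126.5x3 ≥ 52.1   (oxygenate mass)
  x3 ≤ 2.5
  x1, x2, x3 ≥ 0.
The cheapest feasible vertex uses only butane, ethanol; alkylate is not used. Binding constraints: octane-barrels and oxygenate mass.
So butane = 2.8843 barrels, ethanol = 0.41186 barrels.
Total cost: 71.07·2.8843 + 113.8·0.41186 = 251.8569.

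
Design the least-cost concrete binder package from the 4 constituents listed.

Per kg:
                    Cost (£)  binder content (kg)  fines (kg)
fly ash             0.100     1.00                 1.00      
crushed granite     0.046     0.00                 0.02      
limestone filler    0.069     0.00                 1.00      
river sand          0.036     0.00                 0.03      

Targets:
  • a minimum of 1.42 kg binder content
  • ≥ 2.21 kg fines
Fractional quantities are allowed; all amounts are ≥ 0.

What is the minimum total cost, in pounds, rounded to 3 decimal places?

£0.197

This is a linear program. Let x1 = kg of fly ash, x2 = kg of crushed granite, x3 = kg of limestone filler, x4 = kg of river sand.
Minimise 0.1x1 + 0.046x2 + 0.069x3 + 0.036x4 subject to:
  1x1 ≥ 1.42   (binder content)
  1x1 + 0.02x2 + 1x3 + 0.03x4 ≥ 2.21   (fines)
  x1, x2, x3, x4 ≥ 0.
At the optimum only fly ash, limestone filler are positive (crushed granite, river sand = 0). Binding constraints: binder content and fines.
Optimal quantities: fly ash = 1.42 kg, limestone filler = 0.79 kg.
Hence cost = 0.1·1.42 + 0.069·0.79 = £0.19651.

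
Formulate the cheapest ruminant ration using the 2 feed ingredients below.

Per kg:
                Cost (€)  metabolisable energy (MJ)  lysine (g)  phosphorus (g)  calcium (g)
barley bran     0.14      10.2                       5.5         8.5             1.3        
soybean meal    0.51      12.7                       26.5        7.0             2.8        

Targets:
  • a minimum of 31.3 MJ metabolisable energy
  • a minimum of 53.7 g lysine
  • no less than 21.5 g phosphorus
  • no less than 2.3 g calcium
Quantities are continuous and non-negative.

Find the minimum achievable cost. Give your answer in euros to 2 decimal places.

€1.07

Let x1 = kg of barley bran, x2 = kg of soybean meal.
Minimise 0.14x1 + 0.51x2 subject to:
  10.2x1 + 12.7x2 ≥ 31.3   (metabolisable energy)
  5.5x1 + 26.5x2 ≥ 53.7   (lysine)
  8.5x1 + 7x2 ≥ 21.5   (phosphorus)
  1.3x1 + 2.8x2 ≥ 2.3   (calcium)
  x1, x2 ≥ 0.
Both inputs are positive at the optimum. Binding constraints: lysine and phosphorus.
That vertex is x1 = 1.038, x2 = 1.811.
Objective = 0.14·1.038 + 0.51·1.811 = 1.0689.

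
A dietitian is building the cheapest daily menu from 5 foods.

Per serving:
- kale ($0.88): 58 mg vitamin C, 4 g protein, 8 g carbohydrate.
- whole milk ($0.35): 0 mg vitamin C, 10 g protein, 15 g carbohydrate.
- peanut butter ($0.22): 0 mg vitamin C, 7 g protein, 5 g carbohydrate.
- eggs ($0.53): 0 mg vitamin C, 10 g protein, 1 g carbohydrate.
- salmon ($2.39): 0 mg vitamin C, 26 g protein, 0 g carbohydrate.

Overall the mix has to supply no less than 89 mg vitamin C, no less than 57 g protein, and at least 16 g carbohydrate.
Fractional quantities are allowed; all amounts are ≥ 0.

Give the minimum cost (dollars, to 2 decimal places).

This is a linear program. Let x1 = servings of kale, x2 = servings of whole milk, x3 = servings of peanut butter, x4 = servings of eggs, x5 = servings of salmon.
Minimize 0.88x1 + 0.35x2 + 0.22x3 + 0.53x4 + 2.39x5 with:
  58x1 ≥ 89   (vitamin C)
  4x1 + 10x2 + 7x3 + 10x4 + 26x5 ≥ 57   (protein)
  8x1 + 15x2 + 5x3 + 1x4 ≥ 16   (carbohydrate)
  x1, x2, x3, x4, x5 ≥ 0.
The optimal basis is {kale, peanut butter}; whole milk, eggs, salmon drop out. The vitamin C and protein requirements are met with equality.
Solving gives x1 = 1.534, x3 = 7.266.
Cost = 0.88·1.534 + 0.22·7.266 = 2.9484.

$2.95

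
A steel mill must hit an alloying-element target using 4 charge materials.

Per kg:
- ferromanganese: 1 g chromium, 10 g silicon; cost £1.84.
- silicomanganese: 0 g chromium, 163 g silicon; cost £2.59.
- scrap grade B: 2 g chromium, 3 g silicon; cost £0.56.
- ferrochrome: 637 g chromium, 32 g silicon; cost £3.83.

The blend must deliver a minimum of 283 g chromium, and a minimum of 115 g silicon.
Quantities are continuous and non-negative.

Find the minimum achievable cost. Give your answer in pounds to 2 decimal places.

£3.30

This is a linear program. Let x1 = kg of ferromanganese, x2 = kg of silicomanganese, x3 = kg of scrap grade B, x4 = kg of ferrochrome.
min 1.84x1 + 2.59x2 + 0.56x3 + 3.83x4 with:
  1x1 + 2x3 + 637x4 ≥ 283   (chromium)
  10x1 + 163x2 + 3x3 + 32x4 ≥ 115   (silicon)
  x1, x2, x3, x4 ≥ 0.
At the optimum only silicomanganese, ferrochrome are positive (ferromanganese, scrap grade B = 0). There the chromium and silicon constraints are tight.
Solving gives x2 = 0.6183, x4 = 0.4443.
Total cost: 2.59·0.6183 + 3.83·0.4443 = 3.3031.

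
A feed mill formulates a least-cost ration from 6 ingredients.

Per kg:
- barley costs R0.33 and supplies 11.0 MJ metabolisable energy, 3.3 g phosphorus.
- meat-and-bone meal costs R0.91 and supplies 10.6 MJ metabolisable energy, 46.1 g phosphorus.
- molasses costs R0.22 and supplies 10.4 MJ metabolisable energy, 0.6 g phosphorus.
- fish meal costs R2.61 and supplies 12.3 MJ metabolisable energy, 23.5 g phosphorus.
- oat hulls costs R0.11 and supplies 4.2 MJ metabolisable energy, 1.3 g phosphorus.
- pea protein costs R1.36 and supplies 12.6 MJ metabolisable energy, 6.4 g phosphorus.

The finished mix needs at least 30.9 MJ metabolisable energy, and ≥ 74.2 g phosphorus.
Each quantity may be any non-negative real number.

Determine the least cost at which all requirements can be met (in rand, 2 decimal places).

Set it up as a linear program. Let x1 = kg of barley, x2 = kg of meat-and-bone meal, x3 = kg of molasses, x4 = kg of fish meal, x5 = kg of oat hulls, x6 = kg of pea protein.
min 0.33x1 + 0.91x2 + 0.22x3 + 2.61x4 + 0.11x5 + 1.36x6 s.t.:
  11x1 + 10.6x2 + 10.4x3 + 12.3x4 + 4.2x5 + 12.6x6 ≥ 30.9   (metabolisable energy)
  3.3x1 + 46.1x2 + 0.6x3 + 23.5x4 + 1.3x5 + 6.4x6 ≥ 74.2   (phosphorus)
  x1, x2, x3, x4, x5, x6 ≥ 0.
The minimum-cost mix takes nothing from barley, fish meal, oat hulls, pea protein — only meat-and-bone meal, molasses. Binding constraints: metabolisable energy and phosphorus.
So meat-and-bone meal = 1.592 kg, molasses = 1.349 kg.
Objective = 0.91·1.592 + 0.22·1.349 = 1.7455.

R1.75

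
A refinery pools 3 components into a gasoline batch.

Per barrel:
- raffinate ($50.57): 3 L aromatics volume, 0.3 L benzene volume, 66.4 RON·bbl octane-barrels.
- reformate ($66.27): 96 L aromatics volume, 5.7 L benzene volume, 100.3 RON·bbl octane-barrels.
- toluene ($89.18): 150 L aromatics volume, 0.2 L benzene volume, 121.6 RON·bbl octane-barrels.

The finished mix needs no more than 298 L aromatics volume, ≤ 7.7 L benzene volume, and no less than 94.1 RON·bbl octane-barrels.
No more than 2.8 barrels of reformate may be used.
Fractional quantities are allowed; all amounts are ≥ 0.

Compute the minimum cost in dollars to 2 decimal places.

$62.17

Let x1 = barrels of raffinate, x2 = barrels of reformate, x3 = barrels of toluene.
Minimize 50.57x1 + 66.27x2 + 89.18x3 subject to:
  3x1 + 96x2 + 150x3 ≤ 298   (aromatics volume)
  0.3x1 + 5.7x2 + 0.2x3 ≤ 7.7   (benzene volume)
  66.4x1 + 100.3x2 + 121.6x3 ≥ 94.1   (octane-barrels)
  x2 ≤ 2.8
  x1, x2, x3 ≥ 0.
The optimal basis is {reformate}; raffinate, toluene drop out. The octane-barrels requirement is met with equality.
Solving gives x2 = 0.9382.
Cost = 66.27·0.9382 = 62.1745.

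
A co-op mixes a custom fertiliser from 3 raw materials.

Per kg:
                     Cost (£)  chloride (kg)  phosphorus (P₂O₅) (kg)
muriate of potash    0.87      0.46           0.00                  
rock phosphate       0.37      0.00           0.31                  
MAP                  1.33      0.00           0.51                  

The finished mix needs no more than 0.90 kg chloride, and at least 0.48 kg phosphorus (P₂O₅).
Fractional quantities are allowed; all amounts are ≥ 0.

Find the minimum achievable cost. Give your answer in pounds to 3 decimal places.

£0.573

Let x1 = kg of muriate of potash, x2 = kg of rock phosphate, x3 = kg of MAP.
Minimise 0.87x1 + 0.37x2 + 1.33x3 s.t.:
  0.46x1 ≤ 0.9   (chloride)
  0.31x2 + 0.51x3 ≥ 0.48   (phosphorus (P₂O₅))
  x1, x2, x3 ≥ 0.
The optimal basis is {rock phosphate}; muriate of potash, MAP drop out. The phosphorus (P₂O₅) requirement is met with equality.
So rock phosphate = 1.548 kg.
Cost = 0.37·1.548 = 0.57276.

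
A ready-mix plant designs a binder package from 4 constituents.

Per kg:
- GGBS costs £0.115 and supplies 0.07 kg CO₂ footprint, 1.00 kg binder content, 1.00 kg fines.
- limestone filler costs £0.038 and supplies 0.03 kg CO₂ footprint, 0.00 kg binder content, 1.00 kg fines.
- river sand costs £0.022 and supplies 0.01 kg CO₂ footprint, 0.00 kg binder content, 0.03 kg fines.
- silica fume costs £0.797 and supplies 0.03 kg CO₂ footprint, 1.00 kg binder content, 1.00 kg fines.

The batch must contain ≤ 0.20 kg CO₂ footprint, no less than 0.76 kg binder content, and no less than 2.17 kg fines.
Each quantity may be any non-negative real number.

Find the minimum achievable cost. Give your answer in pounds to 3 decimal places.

Set it up as a linear program. Let x1 = kg of GGBS, x2 = kg of limestone filler, x3 = kg of river sand, x4 = kg of silica fume.
Minimize 0.115x1 + 0.038x2 + 0.022x3 + 0.797x4 with:
  0.07x1 + 0.03x2 + 0.01x3 + 0.03x4 ≤ 0.2   (CO₂ footprint)
  1x1 + 1x4 ≥ 0.76   (binder content)
  1x1 + 1x2 + 0.03x3 + 1x4 ≥ 2.17   (fines)
  x1, x2, x3, x4 ≥ 0.
The cheapest feasible vertex uses only GGBS, limestone filler; river sand, silica fume are not used. There the binder content and fines constraints are tight.
Optimal quantities: GGBS = 0.76 kg, limestone filler = 1.41 kg.
Total cost: 0.115·0.76 + 0.038·1.41 = 0.14098.

£0.141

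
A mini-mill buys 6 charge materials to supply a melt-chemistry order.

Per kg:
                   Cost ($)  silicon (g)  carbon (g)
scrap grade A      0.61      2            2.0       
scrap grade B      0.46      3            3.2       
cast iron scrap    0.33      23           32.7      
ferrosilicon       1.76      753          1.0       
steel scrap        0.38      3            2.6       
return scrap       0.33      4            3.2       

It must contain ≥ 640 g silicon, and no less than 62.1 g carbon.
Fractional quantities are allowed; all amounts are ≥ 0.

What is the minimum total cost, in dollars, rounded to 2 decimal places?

$2.01

This is a linear program. Let x1 = kg of scrap grade A, x2 = kg of scrap grade B, x3 = kg of cast iron scrap, x4 = kg of ferrosilicon, x5 = kg of steel scrap, x6 = kg of return scrap.
min 0.61x1 + 0.46x2 + 0.33x3 + 1.76x4 + 0.38x5 + 0.33x6 with:
  2x1 + 3x2 + 23x3 + 753x4 + 3x5 + 4x6 ≥ 640   (silicon)
  2x1 + 3.2x2 + 32.7x3 + 1x4 + 2.6x5 + 3.2x6 ≥ 62.1   (carbon)
  x1, x2, x3, x4, x5, x6 ≥ 0.
The optimal basis is {cast iron scrap, ferrosilicon}; scrap grade A, scrap grade B, steel scrap, return scrap drop out. There the silicon and carbon constraints are tight.
Solving gives x3 = 1.875, x4 = 0.7927.
Total cost: 0.33·1.875 + 1.76·0.7927 = 2.0139.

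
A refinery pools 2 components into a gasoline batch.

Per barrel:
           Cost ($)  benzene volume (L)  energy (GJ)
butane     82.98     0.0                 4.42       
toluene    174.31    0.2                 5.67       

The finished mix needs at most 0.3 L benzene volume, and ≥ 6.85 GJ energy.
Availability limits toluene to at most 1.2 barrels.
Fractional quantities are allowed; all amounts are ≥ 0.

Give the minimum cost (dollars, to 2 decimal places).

$128.60

Let x1 = barrels of butane, x2 = barrels of toluene.
Minimise 82.98x1 + 174.31x2 s.t.:
  0.2x2 ≤ 0.3   (benzene volume)
  4.42x1 + 5.67x2 ≥ 6.85   (energy)
  x2 ≤ 1.2
  x1, x2 ≥ 0.
The minimum-cost mix takes nothing from toluene — only butane. There the energy constraint is tight.
Optimal quantities: butane = 1.5498 barrels.
Objective = 82.98·1.5498 = 128.6024.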